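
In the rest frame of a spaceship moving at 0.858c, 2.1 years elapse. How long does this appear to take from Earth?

Proper time Δt₀ = 2.1 years
γ = 1/√(1 - 0.858²) = 1.9469
Δt = γΔt₀ = 1.9469 × 2.1 = 4.088 years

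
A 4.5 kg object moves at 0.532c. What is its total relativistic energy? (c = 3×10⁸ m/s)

γ = 1/√(1 - 0.532²) = 1.181
mc² = 4.5 × (3×10⁸)² = 4.050×10¹⁷ J
E = γmc² = 1.181 × 4.050×10¹⁷ = 4.783×10¹⁷ J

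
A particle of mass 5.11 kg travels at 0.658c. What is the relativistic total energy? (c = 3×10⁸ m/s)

γ = 1/√(1 - 0.658²) = 1.328
mc² = 5.11 × (3×10⁸)² = 4.599×10¹⁷ J
E = γmc² = 1.328 × 4.599×10¹⁷ = 6.107×10¹⁷ J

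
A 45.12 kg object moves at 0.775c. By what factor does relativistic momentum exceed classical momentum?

p_rel = γmv, p_class = mv
Ratio = γ = 1/√(1 - 0.775²) = 1.582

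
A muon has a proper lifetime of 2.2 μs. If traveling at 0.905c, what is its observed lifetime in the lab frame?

Proper lifetime τ₀ = 2.2 μs
γ = 1/√(1 - 0.905²) = 2.35066
τ = γτ₀ = 2.35066 × 2.2 μs = 5.171 μs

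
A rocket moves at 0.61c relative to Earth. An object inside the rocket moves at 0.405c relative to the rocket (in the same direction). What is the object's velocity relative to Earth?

u = (u' + v)/(1 + u'v/c²)
Numerator: 0.405 + 0.61 = 1.015
Denominator: 1 + 0.24705 = 1.24705
u = 1.015/1.24705 = 0.8139c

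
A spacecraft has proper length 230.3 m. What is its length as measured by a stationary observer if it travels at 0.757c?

Proper length L₀ = 230.3 m
γ = 1/√(1 - 0.757²) = 1.530
L = L₀/γ = 230.3/1.530 = 150.5 m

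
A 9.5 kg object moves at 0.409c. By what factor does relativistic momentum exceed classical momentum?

p_rel = γmv, p_class = mv
Ratio = γ = 1/√(1 - 0.409²) = 1.096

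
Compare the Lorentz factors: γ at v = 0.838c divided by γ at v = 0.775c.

γ₁ = 1/√(1 - 0.838²) = 1.8326
γ₂ = 1/√(1 - 0.775²) = 1.5824
γ₁/γ₂ = 1.8326/1.5824 = 1.158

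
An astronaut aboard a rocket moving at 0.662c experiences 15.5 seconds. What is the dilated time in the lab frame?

Proper time Δt₀ = 15.5 seconds
γ = 1/√(1 - 0.662²) = 1.334
Δt = γΔt₀ = 1.334 × 15.5 = 20.68 seconds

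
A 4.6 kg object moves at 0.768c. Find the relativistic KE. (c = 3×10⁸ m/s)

γ = 1/√(1 - 0.768²) = 1.5614
γ - 1 = 0.5614
KE = (γ-1)mc² = 0.5614 × 4.6 × (3×10⁸)² = 2.324×10¹⁷ J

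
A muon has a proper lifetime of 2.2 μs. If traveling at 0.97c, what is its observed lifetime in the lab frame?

Proper lifetime τ₀ = 2.2 μs
γ = 1/√(1 - 0.97²) = 4.1135
τ = γτ₀ = 4.1135 × 2.2 μs = 9.050 μs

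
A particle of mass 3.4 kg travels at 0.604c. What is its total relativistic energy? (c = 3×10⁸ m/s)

γ = 1/√(1 - 0.604²) = 1.2547
mc² = 3.4 × (3×10⁸)² = 3.060×10¹⁷ J
E = γmc² = 1.2547 × 3.060×10¹⁷ = 3.839×10¹⁷ J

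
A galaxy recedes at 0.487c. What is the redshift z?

β = 0.487
(1+β)/(1-β) = 1.487/0.513 = 2.8986
√(2.8986) = 1.7025
z = 1.7025 - 1 = 0.7025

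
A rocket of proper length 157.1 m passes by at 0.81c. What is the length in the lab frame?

Proper length L₀ = 157.1 m
γ = 1/√(1 - 0.81²) = 1.7052
L = L₀/γ = 157.1/1.7052 = 92.13 m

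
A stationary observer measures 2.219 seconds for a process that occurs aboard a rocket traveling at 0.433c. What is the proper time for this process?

Dilated time Δt = 2.219 seconds
γ = 1/√(1 - 0.433²) = 1.1094
Δt₀ = Δt/γ = 2.219/1.1094 = 2.000 seconds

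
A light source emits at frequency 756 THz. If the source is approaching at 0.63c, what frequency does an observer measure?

β = v/c = 0.63
(1+β)/(1-β) = 1.63/0.37 = 4.405
Doppler factor = √(4.405) = 2.099
f_obs = 756 × 2.099 = 1587 THz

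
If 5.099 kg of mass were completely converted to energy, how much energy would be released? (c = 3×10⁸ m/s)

Using E = mc²:
c² = (3×10⁸)² = 9×10¹⁶ m²/s²
E = 5.099 × 9×10¹⁶ = 4.589×10¹⁷ J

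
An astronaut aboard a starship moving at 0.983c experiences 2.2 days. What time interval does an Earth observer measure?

Proper time Δt₀ = 2.2 days
γ = 1/√(1 - 0.983²) = 5.446
Δt = γΔt₀ = 5.446 × 2.2 = 11.98 days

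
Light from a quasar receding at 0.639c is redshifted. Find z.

β = 0.639
(1+β)/(1-β) = 1.639/0.361 = 4.540
√(4.540) = 2.131
z = 2.131 - 1 = 1.131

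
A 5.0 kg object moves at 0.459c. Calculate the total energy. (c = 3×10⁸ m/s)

γ = 1/√(1 - 0.459²) = 1.1256
mc² = 5.0 × (3×10⁸)² = 4.500×10¹⁷ J
E = γmc² = 1.1256 × 4.500×10¹⁷ = 5.065×10¹⁷ J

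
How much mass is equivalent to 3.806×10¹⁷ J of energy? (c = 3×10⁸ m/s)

From E = mc², we get m = E/c²
c² = (3×10⁸)² = 9×10¹⁶ m²/s²
m = 3.806×10¹⁷ / 9×10¹⁶ = 4.229 kg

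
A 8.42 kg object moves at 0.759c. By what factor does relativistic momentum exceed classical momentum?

p_rel = γmv, p_class = mv
Ratio = γ = 1/√(1 - 0.759²) = 1.536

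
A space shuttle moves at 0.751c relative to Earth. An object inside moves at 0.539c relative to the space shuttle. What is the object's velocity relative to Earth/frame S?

u = (u' + v)/(1 + u'v/c²)
Numerator: 0.539 + 0.751 = 1.29
Denominator: 1 + 0.404789 = 1.404789
u = 1.29/1.404789 = 0.9183c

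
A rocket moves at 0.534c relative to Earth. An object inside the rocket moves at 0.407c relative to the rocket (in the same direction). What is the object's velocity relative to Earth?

u = (u' + v)/(1 + u'v/c²)
Numerator: 0.407 + 0.534 = 0.941
Denominator: 1 + 0.217338 = 1.217338
u = 0.941/1.217338 = 0.7730c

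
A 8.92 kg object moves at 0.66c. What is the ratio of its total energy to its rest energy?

E = γmc², E₀ = mc²
E/E₀ = γ = 1/√(1 - 0.66²) = 1.331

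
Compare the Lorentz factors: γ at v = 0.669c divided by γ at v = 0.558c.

γ₁ = 1/√(1 - 0.669²) = 1.345
γ₂ = 1/√(1 - 0.558²) = 1.205
γ₁/γ₂ = 1.345/1.205 = 1.116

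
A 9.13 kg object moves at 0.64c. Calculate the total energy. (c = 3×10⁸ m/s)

γ = 1/√(1 - 0.64²) = 1.301
mc² = 9.13 × (3×10⁸)² = 8.217×10¹⁷ J
E = γmc² = 1.301 × 8.217×10¹⁷ = 1.069×10¹⁸ J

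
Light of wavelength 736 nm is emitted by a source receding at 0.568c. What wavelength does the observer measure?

β = 0.568
Wavelength Doppler factor = √(1.568/0.432) = √(3.630) = 1.905
λ_obs = 736 × 1.905 = 1402 nm (redshift)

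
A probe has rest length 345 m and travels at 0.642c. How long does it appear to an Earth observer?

Proper length L₀ = 345 m
γ = 1/√(1 - 0.642²) = 1.3043
L = L₀/γ = 345/1.3043 = 264.5 m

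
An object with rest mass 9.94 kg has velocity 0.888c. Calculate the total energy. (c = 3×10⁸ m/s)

γ = 1/√(1 - 0.888²) = 2.1747
mc² = 9.94 × (3×10⁸)² = 8.946×10¹⁷ J
E = γmc² = 2.1747 × 8.946×10¹⁷ = 1.945×10¹⁸ J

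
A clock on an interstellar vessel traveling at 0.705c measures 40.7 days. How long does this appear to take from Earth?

Proper time Δt₀ = 40.7 days
γ = 1/√(1 - 0.705²) = 1.410
Δt = γΔt₀ = 1.410 × 40.7 = 57.39 days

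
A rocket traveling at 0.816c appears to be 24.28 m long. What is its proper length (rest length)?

Contracted length L = 24.28 m
γ = 1/√(1 - 0.816²) = 1.730
L₀ = γL = 1.730 × 24.28 = 42.00 m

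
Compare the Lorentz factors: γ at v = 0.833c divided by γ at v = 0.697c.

γ₁ = 1/√(1 - 0.833²) = 1.8074
γ₂ = 1/√(1 - 0.697²) = 1.3946
γ₁/γ₂ = 1.8074/1.3946 = 1.296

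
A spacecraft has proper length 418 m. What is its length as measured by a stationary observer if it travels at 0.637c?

Proper length L₀ = 418 m
γ = 1/√(1 - 0.637²) = 1.2972
L = L₀/γ = 418/1.2972 = 322.2 m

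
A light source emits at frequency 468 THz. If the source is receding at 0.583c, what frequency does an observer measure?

β = v/c = 0.583
(1-β)/(1+β) = 0.417/1.583 = 0.2634
Doppler factor = √(0.2634) = 0.5132
f_obs = 468 × 0.5132 = 240.2 THz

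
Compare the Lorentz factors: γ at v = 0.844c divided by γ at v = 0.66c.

γ₁ = 1/√(1 - 0.844²) = 1.8645
γ₂ = 1/√(1 - 0.66²) = 1.3311
γ₁/γ₂ = 1.8645/1.3311 = 1.401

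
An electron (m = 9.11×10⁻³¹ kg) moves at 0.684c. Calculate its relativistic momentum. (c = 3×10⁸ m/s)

γ = 1/√(1 - 0.684²) = 1.371
v = 0.684 × 3×10⁸ = 2.052×10⁸ m/s
p = γmv = 1.371 × 9.11×10⁻³¹ × 2.052×10⁸ = 2.563×10⁻²² kg·m/s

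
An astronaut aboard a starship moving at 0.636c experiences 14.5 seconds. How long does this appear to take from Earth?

Proper time Δt₀ = 14.5 seconds
γ = 1/√(1 - 0.636²) = 1.296
Δt = γΔt₀ = 1.296 × 14.5 = 18.79 seconds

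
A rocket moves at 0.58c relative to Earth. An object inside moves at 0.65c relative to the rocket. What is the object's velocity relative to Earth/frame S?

u = (u' + v)/(1 + u'v/c²)
Numerator: 0.65 + 0.58 = 1.23
Denominator: 1 + 0.377 = 1.377
u = 1.23/1.377 = 0.8932c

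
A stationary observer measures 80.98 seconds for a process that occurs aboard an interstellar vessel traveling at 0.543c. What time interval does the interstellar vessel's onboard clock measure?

Dilated time Δt = 80.98 seconds
γ = 1/√(1 - 0.543²) = 1.1909
Δt₀ = Δt/γ = 80.98/1.1909 = 68.00 seconds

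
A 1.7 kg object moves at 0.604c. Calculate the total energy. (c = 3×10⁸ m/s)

γ = 1/√(1 - 0.604²) = 1.255
mc² = 1.7 × (3×10⁸)² = 1.530×10¹⁷ J
E = γmc² = 1.255 × 1.530×10¹⁷ = 1.920×10¹⁷ J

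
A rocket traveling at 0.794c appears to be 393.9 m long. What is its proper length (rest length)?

Contracted length L = 393.9 m
γ = 1/√(1 - 0.794²) = 1.64496
L₀ = γL = 1.64496 × 393.9 = 647.9 m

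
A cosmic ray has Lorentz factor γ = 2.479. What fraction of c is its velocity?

From γ = 1/√(1 - v²/c²):
1/γ² = 1/2.479² = 0.1627
v²/c² = 1 - 0.1627 = 0.8373
v/c = √(0.8373) = 0.9150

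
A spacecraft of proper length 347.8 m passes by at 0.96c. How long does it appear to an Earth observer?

Proper length L₀ = 347.8 m
γ = 1/√(1 - 0.96²) = 3.5714
L = L₀/γ = 347.8/3.5714 = 97.38 m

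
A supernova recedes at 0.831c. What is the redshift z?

β = 0.831
(1+β)/(1-β) = 1.831/0.169 = 10.834
√(10.834) = 3.292
z = 3.292 - 1 = 2.292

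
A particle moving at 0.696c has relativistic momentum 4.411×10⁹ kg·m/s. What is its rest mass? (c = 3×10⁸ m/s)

γ = 1/√(1 - 0.696²) = 1.393
v = 0.696 × 3×10⁸ = 2.088×10⁸ m/s
m = p/(γv) = 4.411×10⁹/(1.393 × 2.088×10⁸) = 15.17 kg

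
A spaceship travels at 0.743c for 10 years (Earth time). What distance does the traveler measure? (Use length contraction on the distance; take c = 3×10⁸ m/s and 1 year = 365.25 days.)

Earth distance: d = v × t = 0.743c × 10 yr = 7.034×10¹⁶ m
γ = 1.494
d' = d/γ = 7.034×10¹⁶/1.494 = 4.708×10¹⁶ m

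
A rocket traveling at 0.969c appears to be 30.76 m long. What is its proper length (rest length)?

Contracted length L = 30.76 m
γ = 1/√(1 - 0.969²) = 4.048
L₀ = γL = 4.048 × 30.76 = 124.5 m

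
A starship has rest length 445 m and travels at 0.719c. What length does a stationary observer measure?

Proper length L₀ = 445 m
γ = 1/√(1 - 0.719²) = 1.4388
L = L₀/γ = 445/1.4388 = 309.3 m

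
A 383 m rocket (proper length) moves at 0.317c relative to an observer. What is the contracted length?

Proper length L₀ = 383 m
γ = 1/√(1 - 0.317²) = 1.0544
L = L₀/γ = 383/1.0544 = 363.2 m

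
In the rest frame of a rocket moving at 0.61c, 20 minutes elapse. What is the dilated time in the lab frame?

Proper time Δt₀ = 20 minutes
γ = 1/√(1 - 0.61²) = 1.262
Δt = γΔt₀ = 1.262 × 20 = 25.24 minutes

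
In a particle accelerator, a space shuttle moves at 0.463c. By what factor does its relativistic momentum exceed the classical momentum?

p_rel = γmv, p_class = mv
Ratio = γ = 1/√(1 - 0.463²)
= 1/√(0.785631) = 1.128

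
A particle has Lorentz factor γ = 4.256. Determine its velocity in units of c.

From γ = 1/√(1 - v²/c²):
1/γ² = 1/4.256² = 0.05521
v²/c² = 1 - 0.05521 = 0.9448
v/c = √(0.9448) = 0.9720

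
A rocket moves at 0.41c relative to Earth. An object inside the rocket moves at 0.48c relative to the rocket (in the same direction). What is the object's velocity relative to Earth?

u = (u' + v)/(1 + u'v/c²)
Numerator: 0.48 + 0.41 = 0.89
Denominator: 1 + 0.1968 = 1.1968
u = 0.89/1.1968 = 0.7436c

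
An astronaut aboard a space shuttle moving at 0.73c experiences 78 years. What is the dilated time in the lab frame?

Proper time Δt₀ = 78 years
γ = 1/√(1 - 0.73²) = 1.463
Δt = γΔt₀ = 1.463 × 78 = 114.1 years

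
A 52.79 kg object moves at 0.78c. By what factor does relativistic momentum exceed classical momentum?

p_rel = γmv, p_class = mv
Ratio = γ = 1/√(1 - 0.78²) = 1.598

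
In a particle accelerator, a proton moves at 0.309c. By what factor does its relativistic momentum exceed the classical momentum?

p_rel = γmv, p_class = mv
Ratio = γ = 1/√(1 - 0.309²)
= 1/√(0.904519) = 1.051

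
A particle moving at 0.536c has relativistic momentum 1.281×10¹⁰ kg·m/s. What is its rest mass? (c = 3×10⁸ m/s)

γ = 1/√(1 - 0.536²) = 1.18453
v = 0.536 × 3×10⁸ = 1.608×10⁸ m/s
m = p/(γv) = 1.281×10¹⁰/(1.18453 × 1.608×10⁸) = 67.25 kg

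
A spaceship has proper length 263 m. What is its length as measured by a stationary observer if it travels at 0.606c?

Proper length L₀ = 263 m
γ = 1/√(1 - 0.606²) = 1.257
L = L₀/γ = 263/1.257 = 209.2 m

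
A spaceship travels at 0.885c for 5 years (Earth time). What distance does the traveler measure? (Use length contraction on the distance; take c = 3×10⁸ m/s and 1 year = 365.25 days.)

Earth distance: d = v × t = 0.885c × 5 yr = 4.189×10¹⁶ m
γ = 2.148
d' = d/γ = 4.189×10¹⁶/2.148 = 1.950×10¹⁶ m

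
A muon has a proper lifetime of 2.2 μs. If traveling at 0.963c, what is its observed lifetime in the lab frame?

Proper lifetime τ₀ = 2.2 μs
γ = 1/√(1 - 0.963²) = 3.7106
τ = γτ₀ = 3.7106 × 2.2 μs = 8.163 μs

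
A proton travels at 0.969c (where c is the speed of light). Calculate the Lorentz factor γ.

v/c = 0.969, so (v/c)² = 0.938961
1 - (v/c)² = 0.061039
γ = 1/√(0.061039) = 4.048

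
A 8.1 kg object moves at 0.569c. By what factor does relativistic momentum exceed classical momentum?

p_rel = γmv, p_class = mv
Ratio = γ = 1/√(1 - 0.569²) = 1.216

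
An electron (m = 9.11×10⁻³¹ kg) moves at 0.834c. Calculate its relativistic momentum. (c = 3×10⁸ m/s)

γ = 1/√(1 - 0.834²) = 1.8124
v = 0.834 × 3×10⁸ = 2.502×10⁸ m/s
p = γmv = 1.8124 × 9.11×10⁻³¹ × 2.502×10⁸ = 4.131×10⁻²² kg·m/s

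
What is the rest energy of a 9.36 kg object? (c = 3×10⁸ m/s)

c² = (3×10⁸)² = 9.000×10¹⁶ m²/s²
E₀ = mc² = 9.36 × 9.000×10¹⁶ = 8.424×10¹⁷ J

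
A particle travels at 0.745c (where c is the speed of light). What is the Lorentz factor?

v/c = 0.745, so (v/c)² = 0.555025
1 - (v/c)² = 0.444975
γ = 1/√(0.444975) = 1.499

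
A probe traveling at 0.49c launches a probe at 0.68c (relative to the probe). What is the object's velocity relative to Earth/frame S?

u = (u' + v)/(1 + u'v/c²)
Numerator: 0.68 + 0.49 = 1.17
Denominator: 1 + 0.3332 = 1.3332
u = 1.17/1.3332 = 0.8776c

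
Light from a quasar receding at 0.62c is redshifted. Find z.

β = 0.62
(1+β)/(1-β) = 1.62/0.38 = 4.263
√(4.263) = 2.065
z = 2.065 - 1 = 1.065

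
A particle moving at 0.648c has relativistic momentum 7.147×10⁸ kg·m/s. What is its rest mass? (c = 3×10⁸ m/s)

γ = 1/√(1 - 0.648²) = 1.313
v = 0.648 × 3×10⁸ = 1.944×10⁸ m/s
m = p/(γv) = 7.147×10⁸/(1.313 × 1.944×10⁸) = 2.800 kg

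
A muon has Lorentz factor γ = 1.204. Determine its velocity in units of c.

From γ = 1/√(1 - v²/c²):
1/γ² = 1/1.204² = 0.68984
v²/c² = 1 - 0.68984 = 0.31016
v/c = √(0.31016) = 0.5569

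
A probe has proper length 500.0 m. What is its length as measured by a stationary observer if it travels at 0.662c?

Proper length L₀ = 500.0 m
γ = 1/√(1 - 0.662²) = 1.334
L = L₀/γ = 500.0/1.334 = 374.8 m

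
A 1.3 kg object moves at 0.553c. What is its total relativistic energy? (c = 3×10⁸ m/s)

γ = 1/√(1 - 0.553²) = 1.200
mc² = 1.3 × (3×10⁸)² = 1.170×10¹⁷ J
E = γmc² = 1.200 × 1.170×10¹⁷ = 1.404×10¹⁷ J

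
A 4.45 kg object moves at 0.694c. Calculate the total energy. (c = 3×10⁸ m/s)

γ = 1/√(1 - 0.694²) = 1.389
mc² = 4.45 × (3×10⁸)² = 4.005×10¹⁷ J
E = γmc² = 1.389 × 4.005×10¹⁷ = 5.563×10¹⁷ J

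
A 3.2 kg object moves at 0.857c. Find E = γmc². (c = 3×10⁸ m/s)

γ = 1/√(1 - 0.857²) = 1.9406
mc² = 3.2 × (3×10⁸)² = 2.880×10¹⁷ J
E = γmc² = 1.9406 × 2.880×10¹⁷ = 5.589×10¹⁷ J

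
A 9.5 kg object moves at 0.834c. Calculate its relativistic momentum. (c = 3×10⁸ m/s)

γ = 1/√(1 - 0.834²) = 1.8124
v = 0.834 × 3×10⁸ = 2.502×10⁸ m/s
p = γmv = 1.8124 × 9.5 × 2.502×10⁸ = 4.308×10⁹ kg·m/s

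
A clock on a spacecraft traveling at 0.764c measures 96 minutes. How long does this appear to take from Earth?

Proper time Δt₀ = 96 minutes
γ = 1/√(1 - 0.764²) = 1.550
Δt = γΔt₀ = 1.550 × 96 = 148.8 minutes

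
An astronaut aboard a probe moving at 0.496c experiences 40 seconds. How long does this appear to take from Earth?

Proper time Δt₀ = 40 seconds
γ = 1/√(1 - 0.496²) = 1.15165
Δt = γΔt₀ = 1.15165 × 40 = 46.07 seconds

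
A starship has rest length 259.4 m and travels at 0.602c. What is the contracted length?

Proper length L₀ = 259.4 m
γ = 1/√(1 - 0.602²) = 1.2524
L = L₀/γ = 259.4/1.2524 = 207.1 m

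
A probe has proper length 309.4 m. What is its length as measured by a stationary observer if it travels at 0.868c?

Proper length L₀ = 309.4 m
γ = 1/√(1 - 0.868²) = 2.014
L = L₀/γ = 309.4/2.014 = 153.6 m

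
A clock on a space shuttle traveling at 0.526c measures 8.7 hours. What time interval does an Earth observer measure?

Proper time Δt₀ = 8.7 hours
γ = 1/√(1 - 0.526²) = 1.176
Δt = γΔt₀ = 1.176 × 8.7 = 10.23 hours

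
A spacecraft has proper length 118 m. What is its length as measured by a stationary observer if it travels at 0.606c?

Proper length L₀ = 118 m
γ = 1/√(1 - 0.606²) = 1.25713
L = L₀/γ = 118/1.25713 = 93.86 m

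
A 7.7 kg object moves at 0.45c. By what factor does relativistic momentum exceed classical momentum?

p_rel = γmv, p_class = mv
Ratio = γ = 1/√(1 - 0.45²) = 1.120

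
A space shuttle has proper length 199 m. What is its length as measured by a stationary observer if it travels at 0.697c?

Proper length L₀ = 199 m
γ = 1/√(1 - 0.697²) = 1.395
L = L₀/γ = 199/1.395 = 142.7 m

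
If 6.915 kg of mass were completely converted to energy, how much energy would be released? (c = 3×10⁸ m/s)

Using E = mc²:
c² = (3×10⁸)² = 9×10¹⁶ m²/s²
E = 6.915 × 9×10¹⁶ = 6.224×10¹⁷ J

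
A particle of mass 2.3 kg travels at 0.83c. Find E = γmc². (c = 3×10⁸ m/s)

γ = 1/√(1 - 0.83²) = 1.7929
mc² = 2.3 × (3×10⁸)² = 2.070×10¹⁷ J
E = γmc² = 1.7929 × 2.070×10¹⁷ = 3.711×10¹⁷ J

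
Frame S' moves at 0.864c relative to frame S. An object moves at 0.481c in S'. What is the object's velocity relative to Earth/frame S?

u = (u' + v)/(1 + u'v/c²)
Numerator: 0.481 + 0.864 = 1.345
Denominator: 1 + 0.415584 = 1.415584
u = 1.345/1.415584 = 0.9501c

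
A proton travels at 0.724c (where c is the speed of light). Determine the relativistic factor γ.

v/c = 0.724, so (v/c)² = 0.524176
1 - (v/c)² = 0.475824
γ = 1/√(0.475824) = 1.450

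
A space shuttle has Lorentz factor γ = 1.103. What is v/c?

From γ = 1/√(1 - v²/c²):
1/γ² = 1/1.103² = 0.821957
v²/c² = 1 - 0.821957 = 0.178043
v/c = √(0.178043) = 0.4220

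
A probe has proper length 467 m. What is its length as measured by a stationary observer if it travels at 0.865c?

Proper length L₀ = 467 m
γ = 1/√(1 - 0.865²) = 1.993
L = L₀/γ = 467/1.993 = 234.3 m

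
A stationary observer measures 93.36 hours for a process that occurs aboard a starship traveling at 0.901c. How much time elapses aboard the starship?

Dilated time Δt = 93.36 hours
γ = 1/√(1 - 0.901²) = 2.305
Δt₀ = Δt/γ = 93.36/2.305 = 40.50 hours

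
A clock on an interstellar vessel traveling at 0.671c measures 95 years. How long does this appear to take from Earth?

Proper time Δt₀ = 95 years
γ = 1/√(1 - 0.671²) = 1.3487
Δt = γΔt₀ = 1.3487 × 95 = 128.1 years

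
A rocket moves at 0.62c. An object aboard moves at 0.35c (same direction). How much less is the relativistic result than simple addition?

Classical: u' + v = 0.35 + 0.62 = 0.97c
Relativistic: u = (0.35 + 0.62)/(1 + 0.217) = 0.97/1.217 = 0.7970c
Difference: 0.97 - 0.7970 = 0.1730c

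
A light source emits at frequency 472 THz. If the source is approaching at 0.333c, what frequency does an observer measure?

β = v/c = 0.333
(1+β)/(1-β) = 1.333/0.667 = 1.9985
Doppler factor = √(1.9985) = 1.4137
f_obs = 472 × 1.4137 = 667.3 THz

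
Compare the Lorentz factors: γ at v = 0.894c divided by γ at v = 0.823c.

γ₁ = 1/√(1 - 0.894²) = 2.232
γ₂ = 1/√(1 - 0.823²) = 1.760
γ₁/γ₂ = 2.232/1.760 = 1.268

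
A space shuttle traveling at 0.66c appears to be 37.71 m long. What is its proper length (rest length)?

Contracted length L = 37.71 m
γ = 1/√(1 - 0.66²) = 1.3311
L₀ = γL = 1.3311 × 37.71 = 50.20 m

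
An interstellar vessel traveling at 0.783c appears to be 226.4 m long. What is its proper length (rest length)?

Contracted length L = 226.4 m
γ = 1/√(1 - 0.783²) = 1.6077
L₀ = γL = 1.6077 × 226.4 = 364.0 m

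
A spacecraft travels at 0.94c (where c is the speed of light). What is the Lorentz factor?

v/c = 0.94, so (v/c)² = 0.8836
1 - (v/c)² = 0.1164
γ = 1/√(0.1164) = 2.931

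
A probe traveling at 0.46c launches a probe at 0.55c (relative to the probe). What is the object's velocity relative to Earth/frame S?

u = (u' + v)/(1 + u'v/c²)
Numerator: 0.55 + 0.46 = 1.01
Denominator: 1 + 0.253 = 1.253
u = 1.01/1.253 = 0.8061c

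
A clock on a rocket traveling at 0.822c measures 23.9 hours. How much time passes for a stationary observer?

Proper time Δt₀ = 23.9 hours
γ = 1/√(1 - 0.822²) = 1.756
Δt = γΔt₀ = 1.756 × 23.9 = 41.97 hours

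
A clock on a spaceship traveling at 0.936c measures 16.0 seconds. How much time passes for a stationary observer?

Proper time Δt₀ = 16.0 seconds
γ = 1/√(1 - 0.936²) = 2.8409
Δt = γΔt₀ = 2.8409 × 16.0 = 45.45 seconds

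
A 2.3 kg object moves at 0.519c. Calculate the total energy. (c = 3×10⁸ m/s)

γ = 1/√(1 - 0.519²) = 1.170
mc² = 2.3 × (3×10⁸)² = 2.070×10¹⁷ J
E = γmc² = 1.170 × 2.070×10¹⁷ = 2.422×10¹⁷ J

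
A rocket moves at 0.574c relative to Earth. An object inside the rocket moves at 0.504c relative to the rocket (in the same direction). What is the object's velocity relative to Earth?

u = (u' + v)/(1 + u'v/c²)
Numerator: 0.504 + 0.574 = 1.078
Denominator: 1 + 0.289296 = 1.289296
u = 1.078/1.289296 = 0.8361c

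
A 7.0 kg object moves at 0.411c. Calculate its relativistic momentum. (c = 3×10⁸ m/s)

γ = 1/√(1 - 0.411²) = 1.097
v = 0.411 × 3×10⁸ = 1.233×10⁸ m/s
p = γmv = 1.097 × 7.0 × 1.233×10⁸ = 9.468×10⁸ kg·m/s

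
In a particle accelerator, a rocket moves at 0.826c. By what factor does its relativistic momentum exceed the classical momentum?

p_rel = γmv, p_class = mv
Ratio = γ = 1/√(1 - 0.826²)
= 1/√(0.317724) = 1.774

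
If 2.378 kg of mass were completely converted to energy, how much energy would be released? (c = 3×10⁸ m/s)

Using E = mc²:
c² = (3×10⁸)² = 9×10¹⁶ m²/s²
E = 2.378 × 9×10¹⁶ = 2.140×10¹⁷ J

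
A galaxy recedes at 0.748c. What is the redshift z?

β = 0.748
(1+β)/(1-β) = 1.748/0.252 = 6.937
√(6.937) = 2.634
z = 2.634 - 1 = 1.634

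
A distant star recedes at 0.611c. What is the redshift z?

β = 0.611
(1+β)/(1-β) = 1.611/0.389 = 4.141
√(4.141) = 2.035
z = 2.035 - 1 = 1.035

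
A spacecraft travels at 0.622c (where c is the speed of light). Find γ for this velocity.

v/c = 0.622, so (v/c)² = 0.386884
1 - (v/c)² = 0.613116
γ = 1/√(0.613116) = 1.277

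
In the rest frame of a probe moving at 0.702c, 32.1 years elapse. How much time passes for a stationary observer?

Proper time Δt₀ = 32.1 years
γ = 1/√(1 - 0.702²) = 1.404
Δt = γΔt₀ = 1.404 × 32.1 = 45.07 years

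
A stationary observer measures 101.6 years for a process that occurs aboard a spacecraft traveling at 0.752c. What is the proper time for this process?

Dilated time Δt = 101.6 years
γ = 1/√(1 - 0.752²) = 1.517
Δt₀ = Δt/γ = 101.6/1.517 = 66.97 years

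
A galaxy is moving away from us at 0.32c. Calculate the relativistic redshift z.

β = 0.32
(1+β)/(1-β) = 1.32/0.68 = 1.9412
√(1.9412) = 1.3933
z = 1.3933 - 1 = 0.3933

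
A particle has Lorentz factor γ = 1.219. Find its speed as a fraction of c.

From γ = 1/√(1 - v²/c²):
1/γ² = 1/1.219² = 0.67297
v²/c² = 1 - 0.67297 = 0.32703
v/c = √(0.32703) = 0.5719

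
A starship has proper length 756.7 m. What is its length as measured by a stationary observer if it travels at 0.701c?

Proper length L₀ = 756.7 m
γ = 1/√(1 - 0.701²) = 1.40221
L = L₀/γ = 756.7/1.40221 = 539.6 m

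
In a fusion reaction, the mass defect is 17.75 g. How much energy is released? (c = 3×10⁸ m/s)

Convert mass defect: Δm = 17.75 g = 0.01775 kg
E = Δm·c² = 0.01775 × (3×10⁸)²
= 0.01775 × 9×10¹⁶ = 1.598×10¹⁵ J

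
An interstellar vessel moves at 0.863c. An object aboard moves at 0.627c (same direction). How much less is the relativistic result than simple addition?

Classical: u' + v = 0.627 + 0.863 = 1.49c
Relativistic: u = (0.627 + 0.863)/(1 + 0.541101) = 1.49/1.541101 = 0.9668c
Difference: 1.49 - 0.9668 = 0.5232c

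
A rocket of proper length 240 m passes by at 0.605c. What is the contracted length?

Proper length L₀ = 240 m
γ = 1/√(1 - 0.605²) = 1.256
L = L₀/γ = 240/1.256 = 191.1 m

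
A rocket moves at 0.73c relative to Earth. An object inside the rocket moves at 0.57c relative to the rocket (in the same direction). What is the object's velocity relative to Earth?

u = (u' + v)/(1 + u'v/c²)
Numerator: 0.57 + 0.73 = 1.3
Denominator: 1 + 0.4161 = 1.4161
u = 1.3/1.4161 = 0.9180c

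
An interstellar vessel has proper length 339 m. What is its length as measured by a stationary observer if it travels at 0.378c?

Proper length L₀ = 339 m
γ = 1/√(1 - 0.378²) = 1.08014
L = L₀/γ = 339/1.08014 = 313.8 m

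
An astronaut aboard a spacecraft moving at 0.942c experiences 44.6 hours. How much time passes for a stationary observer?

Proper time Δt₀ = 44.6 hours
γ = 1/√(1 - 0.942²) = 2.980
Δt = γΔt₀ = 2.980 × 44.6 = 132.9 hours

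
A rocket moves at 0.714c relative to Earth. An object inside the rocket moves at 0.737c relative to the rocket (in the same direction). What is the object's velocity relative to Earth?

u = (u' + v)/(1 + u'v/c²)
Numerator: 0.737 + 0.714 = 1.451
Denominator: 1 + 0.526218 = 1.526218
u = 1.451/1.526218 = 0.9507c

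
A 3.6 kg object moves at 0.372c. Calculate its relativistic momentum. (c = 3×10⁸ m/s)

γ = 1/√(1 - 0.372²) = 1.0773
v = 0.372 × 3×10⁸ = 1.116×10⁸ m/s
p = γmv = 1.0773 × 3.6 × 1.116×10⁸ = 4.328×10⁸ kg·m/s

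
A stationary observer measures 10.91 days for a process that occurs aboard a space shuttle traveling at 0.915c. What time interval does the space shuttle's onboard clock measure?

Dilated time Δt = 10.91 days
γ = 1/√(1 - 0.915²) = 2.4786
Δt₀ = Δt/γ = 10.91/2.4786 = 4.402 days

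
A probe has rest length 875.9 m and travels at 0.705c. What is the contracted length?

Proper length L₀ = 875.9 m
γ = 1/√(1 - 0.705²) = 1.410
L = L₀/γ = 875.9/1.410 = 621.2 m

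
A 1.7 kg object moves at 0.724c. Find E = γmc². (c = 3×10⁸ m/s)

γ = 1/√(1 - 0.724²) = 1.4497
mc² = 1.7 × (3×10⁸)² = 1.530×10¹⁷ J
E = γmc² = 1.4497 × 1.530×10¹⁷ = 2.218×10¹⁷ J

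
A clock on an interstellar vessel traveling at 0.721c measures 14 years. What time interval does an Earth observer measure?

Proper time Δt₀ = 14 years
γ = 1/√(1 - 0.721²) = 1.443
Δt = γΔt₀ = 1.443 × 14 = 20.20 years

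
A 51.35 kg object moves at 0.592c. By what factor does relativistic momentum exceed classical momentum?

p_rel = γmv, p_class = mv
Ratio = γ = 1/√(1 - 0.592²) = 1.241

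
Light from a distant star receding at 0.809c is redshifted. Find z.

β = 0.809
(1+β)/(1-β) = 1.809/0.191 = 9.4712
√(9.4712) = 3.078
z = 3.078 - 1 = 2.078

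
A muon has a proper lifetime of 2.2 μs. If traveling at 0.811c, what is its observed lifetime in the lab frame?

Proper lifetime τ₀ = 2.2 μs
γ = 1/√(1 - 0.811²) = 1.709
τ = γτ₀ = 1.709 × 2.2 μs = 3.760 μs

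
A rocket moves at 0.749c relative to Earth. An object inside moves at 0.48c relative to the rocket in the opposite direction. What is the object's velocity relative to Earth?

Object's velocity in rocket frame is u' = -0.48c
u = (u' + v)/(1 + u'v/c²) = (v - 0.48)/(1 - 0.48·v/c²)
Numerator: 0.749 - 0.48 = 0.269
Denominator: 1 - 0.35952 = 0.64048
u = 0.269/0.64048 = 0.4200c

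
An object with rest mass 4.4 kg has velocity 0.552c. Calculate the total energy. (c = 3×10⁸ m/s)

γ = 1/√(1 - 0.552²) = 1.1993
mc² = 4.4 × (3×10⁸)² = 3.960×10¹⁷ J
E = γmc² = 1.1993 × 3.960×10¹⁷ = 4.749×10¹⁷ J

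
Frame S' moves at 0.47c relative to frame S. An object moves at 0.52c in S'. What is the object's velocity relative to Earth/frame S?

u = (u' + v)/(1 + u'v/c²)
Numerator: 0.52 + 0.47 = 0.99
Denominator: 1 + 0.2444 = 1.2444
u = 0.99/1.2444 = 0.7956c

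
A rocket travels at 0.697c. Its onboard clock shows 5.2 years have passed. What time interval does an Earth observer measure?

Proper time Δt₀ = 5.2 years
γ = 1/√(1 - 0.697²) = 1.3946
Δt = γΔt₀ = 1.3946 × 5.2 = 7.252 years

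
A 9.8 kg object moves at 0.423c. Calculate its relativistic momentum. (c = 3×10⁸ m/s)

γ = 1/√(1 - 0.423²) = 1.1036
v = 0.423 × 3×10⁸ = 1.269×10⁸ m/s
p = γmv = 1.1036 × 9.8 × 1.269×10⁸ = 1.372×10⁹ kg·m/s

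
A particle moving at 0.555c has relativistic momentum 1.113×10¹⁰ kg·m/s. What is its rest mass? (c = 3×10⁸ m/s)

γ = 1/√(1 - 0.555²) = 1.202
v = 0.555 × 3×10⁸ = 1.665×10⁸ m/s
m = p/(γv) = 1.113×10¹⁰/(1.202 × 1.665×10⁸) = 55.61 kg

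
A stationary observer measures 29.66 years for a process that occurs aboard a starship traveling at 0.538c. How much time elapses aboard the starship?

Dilated time Δt = 29.66 years
γ = 1/√(1 - 0.538²) = 1.1863
Δt₀ = Δt/γ = 29.66/1.1863 = 25.00 years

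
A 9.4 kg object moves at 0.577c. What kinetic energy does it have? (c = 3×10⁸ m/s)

γ = 1/√(1 - 0.577²) = 1.2244
γ - 1 = 0.2244
KE = (γ-1)mc² = 0.2244 × 9.4 × (3×10⁸)² = 1.898×10¹⁷ J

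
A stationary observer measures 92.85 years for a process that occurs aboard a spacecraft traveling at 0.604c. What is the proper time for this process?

Dilated time Δt = 92.85 years
γ = 1/√(1 - 0.604²) = 1.2547
Δt₀ = Δt/γ = 92.85/1.2547 = 74.00 years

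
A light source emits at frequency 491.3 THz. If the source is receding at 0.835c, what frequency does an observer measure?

β = v/c = 0.835
(1-β)/(1+β) = 0.165/1.835 = 0.08992
Doppler factor = √(0.08992) = 0.2999
f_obs = 491.3 × 0.2999 = 147.3 THz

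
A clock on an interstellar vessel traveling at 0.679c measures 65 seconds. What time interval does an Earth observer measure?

Proper time Δt₀ = 65 seconds
γ = 1/√(1 - 0.679²) = 1.3621
Δt = γΔt₀ = 1.3621 × 65 = 88.54 seconds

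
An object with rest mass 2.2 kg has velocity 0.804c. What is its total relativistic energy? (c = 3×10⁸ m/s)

γ = 1/√(1 - 0.804²) = 1.682
mc² = 2.2 × (3×10⁸)² = 1.980×10¹⁷ J
E = γmc² = 1.682 × 1.980×10¹⁷ = 3.330×10¹⁷ J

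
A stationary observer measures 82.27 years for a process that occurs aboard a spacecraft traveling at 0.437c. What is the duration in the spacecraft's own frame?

Dilated time Δt = 82.27 years
γ = 1/√(1 - 0.437²) = 1.1118
Δt₀ = Δt/γ = 82.27/1.1118 = 74.00 years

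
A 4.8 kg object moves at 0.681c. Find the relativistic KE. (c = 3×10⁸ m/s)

γ = 1/√(1 - 0.681²) = 1.3656
γ - 1 = 0.3656
KE = (γ-1)mc² = 0.3656 × 4.8 × (3×10⁸)² = 1.579×10¹⁷ J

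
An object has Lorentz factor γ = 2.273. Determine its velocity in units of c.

From γ = 1/√(1 - v²/c²):
1/γ² = 1/2.273² = 0.1936
v²/c² = 1 - 0.1936 = 0.8064
v/c = √(0.8064) = 0.8980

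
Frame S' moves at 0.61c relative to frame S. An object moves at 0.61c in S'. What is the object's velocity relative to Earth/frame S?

u = (u' + v)/(1 + u'v/c²)
Numerator: 0.61 + 0.61 = 1.22
Denominator: 1 + 0.3721 = 1.3721
u = 1.22/1.3721 = 0.8891c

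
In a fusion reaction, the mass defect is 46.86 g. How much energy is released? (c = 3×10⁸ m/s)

Convert mass defect: Δm = 46.86 g = 0.04686 kg
E = Δm·c² = 0.04686 × (3×10⁸)²
= 0.04686 × 9×10¹⁶ = 4.217×10¹⁵ J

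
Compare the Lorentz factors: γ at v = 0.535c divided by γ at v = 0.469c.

γ₁ = 1/√(1 - 0.535²) = 1.1836
γ₂ = 1/√(1 - 0.469²) = 1.1322
γ₁/γ₂ = 1.1836/1.1322 = 1.045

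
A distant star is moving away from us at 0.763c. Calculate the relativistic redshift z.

β = 0.763
(1+β)/(1-β) = 1.763/0.237 = 7.439
√(7.439) = 2.727
z = 2.727 - 1 = 1.727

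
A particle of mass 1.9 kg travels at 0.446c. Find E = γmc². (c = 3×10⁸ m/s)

γ = 1/√(1 - 0.446²) = 1.1173
mc² = 1.9 × (3×10⁸)² = 1.710×10¹⁷ J
E = γmc² = 1.1173 × 1.710×10¹⁷ = 1.911×10¹⁷ J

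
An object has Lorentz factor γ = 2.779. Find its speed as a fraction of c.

From γ = 1/√(1 - v²/c²):
1/γ² = 1/2.779² = 0.1295
v²/c² = 1 - 0.1295 = 0.8705
v/c = √(0.8705) = 0.9330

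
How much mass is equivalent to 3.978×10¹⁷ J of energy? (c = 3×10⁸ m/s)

From E = mc², we get m = E/c²
c² = (3×10⁸)² = 9×10¹⁶ m²/s²
m = 3.978×10¹⁷ / 9×10¹⁶ = 4.420 kg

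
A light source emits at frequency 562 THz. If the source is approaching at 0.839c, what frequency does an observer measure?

β = v/c = 0.839
(1+β)/(1-β) = 1.839/0.161 = 11.4224
Doppler factor = √(11.4224) = 3.3797
f_obs = 562 × 3.3797 = 1899 THz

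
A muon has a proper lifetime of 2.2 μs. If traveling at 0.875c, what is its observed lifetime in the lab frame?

Proper lifetime τ₀ = 2.2 μs
γ = 1/√(1 - 0.875²) = 2.0656
τ = γτ₀ = 2.0656 × 2.2 μs = 4.544 μs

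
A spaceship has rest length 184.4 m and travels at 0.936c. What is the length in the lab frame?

Proper length L₀ = 184.4 m
γ = 1/√(1 - 0.936²) = 2.841
L = L₀/γ = 184.4/2.841 = 64.91 m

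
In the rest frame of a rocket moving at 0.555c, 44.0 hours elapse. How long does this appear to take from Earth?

Proper time Δt₀ = 44.0 hours
γ = 1/√(1 - 0.555²) = 1.202
Δt = γΔt₀ = 1.202 × 44.0 = 52.89 hours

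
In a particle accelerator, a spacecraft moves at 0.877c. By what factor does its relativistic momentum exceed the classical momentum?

p_rel = γmv, p_class = mv
Ratio = γ = 1/√(1 - 0.877²)
= 1/√(0.230871) = 2.081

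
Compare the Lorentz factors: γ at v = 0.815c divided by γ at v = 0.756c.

γ₁ = 1/√(1 - 0.815²) = 1.726
γ₂ = 1/√(1 - 0.756²) = 1.528
γ₁/γ₂ = 1.726/1.528 = 1.130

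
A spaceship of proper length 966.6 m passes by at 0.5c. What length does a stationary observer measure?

Proper length L₀ = 966.6 m
γ = 1/√(1 - 0.5²) = 1.1547
L = L₀/γ = 966.6/1.1547 = 837.1 m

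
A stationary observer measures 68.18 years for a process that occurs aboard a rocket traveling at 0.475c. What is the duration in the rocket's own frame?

Dilated time Δt = 68.18 years
γ = 1/√(1 - 0.475²) = 1.1364
Δt₀ = Δt/γ = 68.18/1.1364 = 60.00 years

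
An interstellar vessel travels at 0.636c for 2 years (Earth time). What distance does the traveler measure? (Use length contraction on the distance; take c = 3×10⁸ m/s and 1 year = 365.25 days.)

Earth distance: d = v × t = 0.636c × 2 yr = 1.20424×10¹⁶ m
γ = 1.29586
d' = d/γ = 1.20424×10¹⁶/1.29586 = 9.293×10¹⁵ m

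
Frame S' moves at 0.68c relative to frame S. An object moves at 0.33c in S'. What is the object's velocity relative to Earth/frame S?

u = (u' + v)/(1 + u'v/c²)
Numerator: 0.33 + 0.68 = 1.01
Denominator: 1 + 0.2244 = 1.2244
u = 1.01/1.2244 = 0.8249c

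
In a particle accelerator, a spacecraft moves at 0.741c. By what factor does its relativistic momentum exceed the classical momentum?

p_rel = γmv, p_class = mv
Ratio = γ = 1/√(1 - 0.741²)
= 1/√(0.450919) = 1.489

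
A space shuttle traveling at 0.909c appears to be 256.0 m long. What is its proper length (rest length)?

Contracted length L = 256.0 m
γ = 1/√(1 - 0.909²) = 2.3993
L₀ = γL = 2.3993 × 256.0 = 614.2 m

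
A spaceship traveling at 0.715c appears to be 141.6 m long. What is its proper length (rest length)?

Contracted length L = 141.6 m
γ = 1/√(1 - 0.715²) = 1.430
L₀ = γL = 1.430 × 141.6 = 202.5 m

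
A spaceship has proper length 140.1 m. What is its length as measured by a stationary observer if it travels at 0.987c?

Proper length L₀ = 140.1 m
γ = 1/√(1 - 0.987²) = 6.222
L = L₀/γ = 140.1/6.222 = 22.52 m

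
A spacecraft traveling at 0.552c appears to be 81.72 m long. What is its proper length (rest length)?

Contracted length L = 81.72 m
γ = 1/√(1 - 0.552²) = 1.19926
L₀ = γL = 1.19926 × 81.72 = 98.00 m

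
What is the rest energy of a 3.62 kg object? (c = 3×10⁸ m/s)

c² = (3×10⁸)² = 9.000×10¹⁶ m²/s²
E₀ = mc² = 3.62 × 9.000×10¹⁶ = 3.258×10¹⁷ J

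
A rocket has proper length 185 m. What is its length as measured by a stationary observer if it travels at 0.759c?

Proper length L₀ = 185 m
γ = 1/√(1 - 0.759²) = 1.5359
L = L₀/γ = 185/1.5359 = 120.5 m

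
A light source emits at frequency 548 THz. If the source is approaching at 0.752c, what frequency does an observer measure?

β = v/c = 0.752
(1+β)/(1-β) = 1.752/0.248 = 7.065
Doppler factor = √(7.065) = 2.658
f_obs = 548 × 2.658 = 1457 THz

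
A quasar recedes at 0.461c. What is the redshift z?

β = 0.461
(1+β)/(1-β) = 1.461/0.539 = 2.7106
√(2.7106) = 1.6464
z = 1.6464 - 1 = 0.6464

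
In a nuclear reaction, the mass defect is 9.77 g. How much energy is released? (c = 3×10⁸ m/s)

Convert mass defect: Δm = 9.77 g = 0.00977 kg
E = Δm·c² = 0.00977 × (3×10⁸)²
= 0.00977 × 9×10¹⁶ = 8.793×10¹⁴ J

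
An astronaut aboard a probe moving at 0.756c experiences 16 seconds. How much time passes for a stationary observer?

Proper time Δt₀ = 16 seconds
γ = 1/√(1 - 0.756²) = 1.5277
Δt = γΔt₀ = 1.5277 × 16 = 24.44 seconds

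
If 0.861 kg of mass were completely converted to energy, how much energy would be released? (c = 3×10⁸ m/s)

Using E = mc²:
c² = (3×10⁸)² = 9×10¹⁶ m²/s²
E = 0.861 × 9×10¹⁶ = 7.749×10¹⁶ J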